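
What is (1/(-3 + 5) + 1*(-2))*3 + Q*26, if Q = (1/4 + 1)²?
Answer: 289/8 ≈ 36.125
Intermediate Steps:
Q = 25/16 (Q = (1*(¼) + 1)² = (¼ + 1)² = (5/4)² = 25/16 ≈ 1.5625)
(1/(-3 + 5) + 1*(-2))*3 + Q*26 = (1/(-3 + 5) + 1*(-2))*3 + (25/16)*26 = (1/2 - 2)*3 + 325/8 = (½ - 2)*3 + 325/8 = -3/2*3 + 325/8 = -9/2 + 325/8 = 289/8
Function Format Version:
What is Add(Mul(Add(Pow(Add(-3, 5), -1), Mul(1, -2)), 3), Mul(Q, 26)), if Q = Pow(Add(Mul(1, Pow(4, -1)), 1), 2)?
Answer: Rational(289, 8) ≈ 36.125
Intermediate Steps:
Q = Rational(25, 16) (Q = Pow(Add(Mul(1, Rational(1, 4)), 1), 2) = Pow(Add(Rational(1, 4), 1), 2) = Pow(Rational(5, 4), 2) = Rational(25, 16) ≈ 1.5625)
Add(Mul(Add(Pow(Add(-3, 5), -1), Mul(1, -2)), 3), Mul(Q, 26)) = Add(Mul(Add(Pow(Add(-3, 5), -1), Mul(1, -2)), 3), Mul(Rational(25, 16), 26)) = Add(Mul(Add(Pow(2, -1), -2), 3), Rational(325, 8)) = Add(Mul(Add(Rational(1, 2), -2), 3), Rational(325, 8)) = Add(Mul(Rational(-3, 2), 3), Rational(325, 8)) = Add(Rational(-9, 2), Rational(325, 8)) = Rational(289, 8)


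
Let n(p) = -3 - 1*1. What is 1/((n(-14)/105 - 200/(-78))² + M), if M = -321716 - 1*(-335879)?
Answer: 1863225/26400744379 ≈ 7.0575e-5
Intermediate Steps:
M = 14163 (M = -321716 + 335879 = 14163)
n(p) = -4 (n(p) = -3 - 1 = -4)
1/((n(-14)/105 - 200/(-78))² + M) = 1/((-4/105 - 200/(-78))² + 14163) = 1/((-4*1/105 - 200*(-1/78))² + 14163) = 1/((-4/105 + 100/39)² + 14163) = 1/((3448/1365)² + 14163) = 1/(11888704/1863225 + 14163) = 1/(26400744379/1863225) = 1863225/26400744379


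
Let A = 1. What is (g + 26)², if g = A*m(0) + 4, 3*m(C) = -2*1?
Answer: 7744/9 ≈ 860.44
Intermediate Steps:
m(C) = -⅔ (m(C) = (-2*1)/3 = (⅓)*(-2) = -⅔)
g = 10/3 (g = 1*(-⅔) + 4 = -⅔ + 4 = 10/3 ≈ 3.3333)
(g + 26)² = (10/3 + 26)² = (88/3)² = 7744/9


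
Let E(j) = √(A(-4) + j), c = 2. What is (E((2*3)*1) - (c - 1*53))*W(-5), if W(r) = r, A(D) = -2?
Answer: -265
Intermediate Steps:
E(j) = √(-2 + j)
(E((2*3)*1) - (c - 1*53))*W(-5) = (√(-2 + (2*3)*1) - (2 - 1*53))*(-5) = (√(-2 + 6*1) - (2 - 53))*(-5) = (√(-2 + 6) - 1*(-51))*(-5) = (√4 + 51)*(-5) = (2 + 51)*(-5) = 53*(-5) = -265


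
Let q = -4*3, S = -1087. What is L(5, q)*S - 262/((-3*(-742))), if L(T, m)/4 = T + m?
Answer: 33875137/1113 ≈ 30436.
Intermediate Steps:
q = -12
L(T, m) = 4*T + 4*m (L(T, m) = 4*(T + m) = 4*T + 4*m)
L(5, q)*S - 262/((-3*(-742))) = (4*5 + 4*(-12))*(-1087) - 262/((-3*(-742))) = (20 - 48)*(-1087) - 262/2226 = -28*(-1087) - 262/2226 = 30436 - 1*131/1113 = 30436 - 131/1113 = 33875137/1113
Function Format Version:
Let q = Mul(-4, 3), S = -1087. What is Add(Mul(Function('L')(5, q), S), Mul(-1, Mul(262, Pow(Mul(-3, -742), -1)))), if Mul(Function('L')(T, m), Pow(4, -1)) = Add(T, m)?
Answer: Rational(33875137, 1113) ≈ 30436.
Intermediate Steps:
q = -12
Function('L')(T, m) = Add(Mul(4, T), Mul(4, m)) (Function('L')(T, m) = Mul(4, Add(T, m)) = Add(Mul(4, T), Mul(4, m)))
Add(Mul(Function('L')(5, q), S), Mul(-1, Mul(262, Pow(Mul(-3, -742), -1)))) = Add(Mul(Add(Mul(4, 5), Mul(4, -12)), -1087), Mul(-1, Mul(262, Pow(Mul(-3, -742), -1)))) = Add(Mul(Add(20, -48), -1087), Mul(-1, Mul(262, Pow(2226, -1)))) = Add(Mul(-28, -1087), Mul(-1, Mul(262, Rational(1, 2226)))) = Add(30436, Mul(-1, Rational(131, 1113))) = Add(30436, Rational(-131, 1113)) = Rational(33875137, 1113)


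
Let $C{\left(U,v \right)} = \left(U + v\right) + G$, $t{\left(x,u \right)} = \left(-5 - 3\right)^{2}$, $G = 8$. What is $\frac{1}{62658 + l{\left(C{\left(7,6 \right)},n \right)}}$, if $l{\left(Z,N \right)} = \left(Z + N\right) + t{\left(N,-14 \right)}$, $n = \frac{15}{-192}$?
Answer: $\frac{64}{4015547} \approx 1.5938 \cdot 10^{-5}$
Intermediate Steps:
$n = - \frac{5}{64}$ ($n = 15 \left(- \frac{1}{192}\right) = - \frac{5}{64} \approx -0.078125$)
$t{\left(x,u \right)} = 64$ ($t{\left(x,u \right)} = \left(-8\right)^{2} = 64$)
$C{\left(U,v \right)} = 8 + U + v$ ($C{\left(U,v \right)} = \left(U + v\right) + 8 = 8 + U + v$)
$l{\left(Z,N \right)} = 64 + N + Z$ ($l{\left(Z,N \right)} = \left(Z + N\right) + 64 = \left(N + Z\right) + 64 = 64 + N + Z$)
$\frac{1}{62658 + l{\left(C{\left(7,6 \right)},n \right)}} = \frac{1}{62658 + \left(64 - \frac{5}{64} + \left(8 + 7 + 6\right)\right)} = \frac{1}{62658 + \left(64 - \frac{5}{64} + 21\right)} = \frac{1}{62658 + \frac{5435}{64}} = \frac{1}{\frac{4015547}{64}} = \frac{64}{4015547}$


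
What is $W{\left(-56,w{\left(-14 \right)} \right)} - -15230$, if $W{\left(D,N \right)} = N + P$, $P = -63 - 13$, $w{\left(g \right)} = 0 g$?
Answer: $15154$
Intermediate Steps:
$w{\left(g \right)} = 0$
$P = -76$ ($P = -63 - 13 = -76$)
$W{\left(D,N \right)} = -76 + N$ ($W{\left(D,N \right)} = N - 76 = -76 + N$)
$W{\left(-56,w{\left(-14 \right)} \right)} - -15230 = \left(-76 + 0\right) - -15230 = -76 + 15230 = 15154$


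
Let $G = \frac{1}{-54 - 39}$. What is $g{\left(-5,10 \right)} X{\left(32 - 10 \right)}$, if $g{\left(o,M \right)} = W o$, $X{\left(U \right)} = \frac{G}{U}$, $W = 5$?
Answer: $\frac{25}{2046} \approx 0.012219$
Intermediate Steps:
$G = - \frac{1}{93}$ ($G = \frac{1}{-93} = - \frac{1}{93} \approx -0.010753$)
$X{\left(U \right)} = - \frac{1}{93 U}$
$g{\left(o,M \right)} = 5 o$
$g{\left(-5,10 \right)} X{\left(32 - 10 \right)} = 5 \left(-5\right) \left(- \frac{1}{93 \left(32 - 10\right)}\right) = - 25 \left(- \frac{1}{93 \left(32 - 10\right)}\right) = - 25 \left(- \frac{1}{93 \cdot 22}\right) = - 25 \left(\left(- \frac{1}{93}\right) \frac{1}{22}\right) = \left(-25\right) \left(- \frac{1}{2046}\right) = \frac{25}{2046}$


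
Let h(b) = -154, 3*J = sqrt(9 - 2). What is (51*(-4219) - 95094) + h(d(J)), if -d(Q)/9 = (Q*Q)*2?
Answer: -310417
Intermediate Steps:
J = sqrt(7)/3 (J = sqrt(9 - 2)/3 = sqrt(7)/3 ≈ 0.88192)
d(Q) = -18*Q**2 (d(Q) = -9*Q*Q*2 = -9*Q**2*2 = -18*Q**2)
(51*(-4219) - 95094) + h(d(J)) = (51*(-4219) - 95094) - 154 = (-215169 - 95094) - 154 = -310263 - 154 = -310417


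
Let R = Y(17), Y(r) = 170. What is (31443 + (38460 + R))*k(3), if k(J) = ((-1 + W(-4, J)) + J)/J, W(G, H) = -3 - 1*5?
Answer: -140146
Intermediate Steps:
R = 170
W(G, H) = -8 (W(G, H) = -3 - 5 = -8)
k(J) = (-9 + J)/J (k(J) = ((-1 - 8) + J)/J = (-9 + J)/J)
(31443 + (38460 + R))*k(3) = (31443 + (38460 + 170))*((-9 + 3)/3) = (31443 + 38630)*((⅓)*(-6)) = 70073*(-2) = -140146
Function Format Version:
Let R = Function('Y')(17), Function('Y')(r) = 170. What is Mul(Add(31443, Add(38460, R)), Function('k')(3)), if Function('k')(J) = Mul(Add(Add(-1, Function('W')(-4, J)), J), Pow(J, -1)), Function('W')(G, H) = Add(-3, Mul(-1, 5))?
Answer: -140146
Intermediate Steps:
R = 170
Function('W')(G, H) = -8 (Function('W')(G, H) = Add(-3, -5) = -8)
Function('k')(J) = Mul(Pow(J, -1), Add(-9, J)) (Function('k')(J) = Mul(Add(Add(-1, -8), J), Pow(J, -1)) = Mul(Add(-9, J), Pow(J, -1)) = Mul(Pow(J, -1), Add(-9, J)))
Mul(Add(31443, Add(38460, R)), Function('k')(3)) = Mul(Add(31443, Add(38460, 170)), Mul(Pow(3, -1), Add(-9, 3))) = Mul(Add(31443, 38630), Mul(Rational(1, 3), -6)) = Mul(70073, -2) = -140146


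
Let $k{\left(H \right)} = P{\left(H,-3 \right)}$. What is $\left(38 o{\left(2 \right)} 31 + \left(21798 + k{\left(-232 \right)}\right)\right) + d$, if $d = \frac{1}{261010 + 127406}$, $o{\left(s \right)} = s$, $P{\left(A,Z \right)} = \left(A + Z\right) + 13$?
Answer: $\frac{9295571713}{388416} \approx 23932.0$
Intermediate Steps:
$P{\left(A,Z \right)} = 13 + A + Z$
$k{\left(H \right)} = 10 + H$ ($k{\left(H \right)} = 13 + H - 3 = 10 + H$)
$d = \frac{1}{388416} \approx 2.5746 \cdot 10^{-6}$
$\left(38 o{\left(2 \right)} 31 + \left(21798 + k{\left(-232 \right)}\right)\right) + d = \left(38 \cdot 2 \cdot 31 + \left(21798 + \left(10 - 232\right)\right)\right) + \frac{1}{388416} = \left(76 \cdot 31 + \left(21798 - 222\right)\right) + \frac{1}{388416} = \left(2356 + 21576\right) + \frac{1}{388416} = 23932 + \frac{1}{388416} = \frac{9295571713}{388416}$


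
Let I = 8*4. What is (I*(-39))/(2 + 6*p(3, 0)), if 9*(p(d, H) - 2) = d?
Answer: -78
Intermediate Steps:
I = 32
p(d, H) = 2 + d/9
(I*(-39))/(2 + 6*p(3, 0)) = (32*(-39))/(2 + 6*(2 + (1/9)*3)) = -1248/(2 + 6*(2 + 1/3)) = -1248/(2 + 6*(7/3)) = -1248/(2 + 14) = -1248/16 = -1248*1/16 = -78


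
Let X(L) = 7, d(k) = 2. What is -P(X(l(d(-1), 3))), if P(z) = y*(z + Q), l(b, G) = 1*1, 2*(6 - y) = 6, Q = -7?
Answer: 0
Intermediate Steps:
y = 3 (y = 6 - ½*6 = 6 - 3 = 3)
l(b, G) = 1
P(z) = -21 + 3*z (P(z) = 3*(z - 7) = 3*(-7 + z) = -21 + 3*z)
-P(X(l(d(-1), 3))) = -(-21 + 3*7) = -(-21 + 21) = -1*0 = 0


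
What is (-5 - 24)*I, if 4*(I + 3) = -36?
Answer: 348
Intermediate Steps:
I = -12 (I = -3 + (¼)*(-36) = -3 - 9 = -12)
(-5 - 24)*I = (-5 - 24)*(-12) = -29*(-12) = 348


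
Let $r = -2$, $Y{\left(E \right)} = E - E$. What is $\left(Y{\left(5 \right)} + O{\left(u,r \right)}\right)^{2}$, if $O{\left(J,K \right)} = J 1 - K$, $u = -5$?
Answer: $9$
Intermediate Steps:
$Y{\left(E \right)} = 0$
$O{\left(J,K \right)} = J - K$
$\left(Y{\left(5 \right)} + O{\left(u,r \right)}\right)^{2} = \left(0 - 3\right)^{2} = \left(-3\right)^{2} = 9$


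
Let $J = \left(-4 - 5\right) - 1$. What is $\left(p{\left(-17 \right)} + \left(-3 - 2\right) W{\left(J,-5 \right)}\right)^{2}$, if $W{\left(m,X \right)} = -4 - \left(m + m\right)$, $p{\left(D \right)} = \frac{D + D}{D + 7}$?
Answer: $\frac{146689}{25} \approx 5867.6$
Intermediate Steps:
$J = -10$ ($J = -9 - 1 = -10$)
$p{\left(D \right)} = \frac{2 D}{7 + D}$
$W{\left(m,X \right)} = -4 - 2 m$
$\left(p{\left(-17 \right)} + \left(-3 - 2\right) W{\left(J,-5 \right)}\right)^{2} = \left(2 \left(-17\right) \frac{1}{7 - 17} + \left(-3 - 2\right) \left(-4 - -20\right)\right)^{2} = \left(2 \left(-17\right) \frac{1}{-10} - 5 \left(-4 + 20\right)\right)^{2} = \left(2 \left(-17\right) \left(- \frac{1}{10}\right) - 80\right)^{2} = \left(\frac{17}{5} - 80\right)^{2} = \left(- \frac{383}{5}\right)^{2} = \frac{146689}{25}$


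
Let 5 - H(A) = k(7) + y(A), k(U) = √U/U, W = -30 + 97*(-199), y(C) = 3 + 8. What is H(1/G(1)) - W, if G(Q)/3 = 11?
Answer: 19327 - √7/7 ≈ 19327.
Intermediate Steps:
G(Q) = 33 (G(Q) = 3*11 = 33)
y(C) = 11
W = -19333 (W = -30 - 19303 = -19333)
k(U) = U^(-½)
H(A) = -6 - √7/7 (H(A) = 5 - (7^(-½) + 11) = 5 - (√7/7 + 11) = 5 - (11 + √7/7) = 5 + (-11 - √7/7) = -6 - √7/7)
H(1/G(1)) - W = (-6 - √7/7) - 1*(-19333) = (-6 - √7/7) + 19333 = 19327 - √7/7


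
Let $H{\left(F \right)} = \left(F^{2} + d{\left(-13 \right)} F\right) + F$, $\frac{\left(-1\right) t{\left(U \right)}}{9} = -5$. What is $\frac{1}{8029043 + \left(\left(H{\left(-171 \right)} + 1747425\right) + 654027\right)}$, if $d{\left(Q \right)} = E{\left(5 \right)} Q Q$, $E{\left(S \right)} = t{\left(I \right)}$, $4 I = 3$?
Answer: $\frac{1}{9159110} \approx 1.0918 \cdot 10^{-7}$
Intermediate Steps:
$I = \frac{3}{4}$ ($I = \frac{1}{4} \cdot 3 = \frac{3}{4} \approx 0.75$)
$t{\left(U \right)} = 45$ ($t{\left(U \right)} = \left(-9\right) \left(-5\right) = 45$)
$E{\left(S \right)} = 45$
$d{\left(Q \right)} = 45 Q^{2}$ ($d{\left(Q \right)} = 45 Q Q = 45 Q^{2}$)
$H{\left(F \right)} = F^{2} + 7606 F$ ($H{\left(F \right)} = \left(F^{2} + 45 \left(-13\right)^{2} F\right) + F = \left(F^{2} + 45 \cdot 169 F\right) + F = \left(F^{2} + 7605 F\right) + F = F^{2} + 7606 F$)
$\frac{1}{8029043 + \left(\left(H{\left(-171 \right)} + 1747425\right) + 654027\right)} = \frac{1}{8029043 + \left(\left(- 171 \left(7606 - 171\right) + 1747425\right) + 654027\right)} = \frac{1}{8029043 + \left(\left(\left(-171\right) 7435 + 1747425\right) + 654027\right)} = \frac{1}{8029043 + \left(\left(-1271385 + 1747425\right) + 654027\right)} = \frac{1}{8029043 + \left(476040 + 654027\right)} = \frac{1}{8029043 + 1130067} = \frac{1}{9159110}$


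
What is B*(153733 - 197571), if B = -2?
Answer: 87676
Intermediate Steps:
B*(153733 - 197571) = -2*(153733 - 197571) = -2*(-43838) = 87676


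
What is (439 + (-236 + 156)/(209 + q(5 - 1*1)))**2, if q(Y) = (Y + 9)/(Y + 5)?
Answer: 172534729129/896809 ≈ 1.9239e+5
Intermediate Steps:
q(Y) = (9 + Y)/(5 + Y)
(439 + (-236 + 156)/(209 + q(5 - 1*1)))**2 = (439 + (-236 + 156)/(209 + (9 + (5 - 1*1))/(5 + (5 - 1*1))))**2 = (439 - 80/(209 + (9 + (5 - 1))/(5 + (5 - 1))))**2 = (439 - 80/(209 + (9 + 4)/(5 + 4)))**2 = (439 - 80/(209 + 13/9))**2 = (439 - 80/1894/9)**2 = (439 - 80*9/1894)**2 = (439 - 360/947)**2 = (415373/947)**2 = 172534729129/896809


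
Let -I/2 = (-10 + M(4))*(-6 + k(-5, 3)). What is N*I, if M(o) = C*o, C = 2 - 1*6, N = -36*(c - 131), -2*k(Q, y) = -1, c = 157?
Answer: 267696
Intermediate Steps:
k(Q, y) = ½ (k(Q, y) = -½*(-1) = ½)
N = -936 (N = -36*(157 - 131) = -36*26 = -936)
C = -4 (C = 2 - 6 = -4)
M(o) = -4*o
I = -286 (I = -2*(-10 - 4*4)*(-6 + ½) = -2*(-10 - 16)*(-11)/2 = -(-52)*(-11)/2 = -2*143 = -286)
N*I = -936*(-286) = 267696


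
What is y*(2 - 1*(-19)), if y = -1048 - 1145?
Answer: -46053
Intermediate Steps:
y = -2193
y*(2 - 1*(-19)) = -2193*(2 - 1*(-19)) = -2193*(2 + 19) = -2193*21 = -46053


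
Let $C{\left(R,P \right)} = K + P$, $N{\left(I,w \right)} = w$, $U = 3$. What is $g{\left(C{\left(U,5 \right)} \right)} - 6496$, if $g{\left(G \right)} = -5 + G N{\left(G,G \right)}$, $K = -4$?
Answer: $-6500$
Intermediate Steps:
$C{\left(R,P \right)} = -4 + P$
$g{\left(G \right)} = -5 + G^{2}$ ($g{\left(G \right)} = -5 + G G = -5 + G^{2}$)
$g{\left(C{\left(U,5 \right)} \right)} - 6496 = \left(-5 + \left(-4 + 5\right)^{2}\right) - 6496 = \left(-5 + 1^{2}\right) - 6496 = \left(-5 + 1\right) - 6496 = -4 - 6496 = -6500$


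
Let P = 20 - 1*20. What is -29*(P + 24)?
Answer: -696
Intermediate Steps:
P = 0 (P = 20 - 20 = 0)
-29*(P + 24) = -29*(0 + 24) = -29*24 = -696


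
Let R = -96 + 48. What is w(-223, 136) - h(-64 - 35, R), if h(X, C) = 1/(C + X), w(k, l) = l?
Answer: 19993/147 ≈ 136.01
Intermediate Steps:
R = -48
w(-223, 136) - h(-64 - 35, R) = 136 - 1/(-48 + (-64 - 35)) = 136 - 1/(-48 - 99) = 136 - 1/(-147) = 136 - 1*(-1/147) = 136 + 1/147 = 19993/147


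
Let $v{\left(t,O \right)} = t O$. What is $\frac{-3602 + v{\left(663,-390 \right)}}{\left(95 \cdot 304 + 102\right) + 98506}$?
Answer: $- \frac{65543}{31872} \approx -2.0564$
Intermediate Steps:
$v{\left(t,O \right)} = O t$
$\frac{-3602 + v{\left(663,-390 \right)}}{\left(95 \cdot 304 + 102\right) + 98506} = \frac{-3602 - 258570}{\left(95 \cdot 304 + 102\right) + 98506} = \frac{-3602 - 258570}{\left(28880 + 102\right) + 98506} = - \frac{262172}{28982 + 98506} = - \frac{262172}{127488} = \left(-262172\right) \frac{1}{127488} = - \frac{65543}{31872}$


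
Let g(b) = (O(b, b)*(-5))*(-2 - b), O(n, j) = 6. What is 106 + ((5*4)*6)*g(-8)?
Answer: -21494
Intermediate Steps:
g(b) = 60 + 30*b (g(b) = (6*(-5))*(-2 - b) = -30*(-2 - b) = 60 + 30*b)
106 + ((5*4)*6)*g(-8) = 106 + ((5*4)*6)*(60 + 30*(-8)) = 106 + (20*6)*(60 - 240) = 106 + 120*(-180) = 106 - 21600 = -21494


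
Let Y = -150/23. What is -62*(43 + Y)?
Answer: -52018/23 ≈ -2261.7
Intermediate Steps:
Y = -150/23 (Y = -150*1/23 = -150/23 ≈ -6.5217)
-62*(43 + Y) = -62*(43 - 150/23) = -62*839/23 = -52018/23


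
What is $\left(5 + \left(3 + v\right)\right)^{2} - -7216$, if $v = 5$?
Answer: $7385$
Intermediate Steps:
$\left(5 + \left(3 + v\right)\right)^{2} - -7216 = \left(5 + \left(3 + 5\right)\right)^{2} - -7216 = \left(5 + 8\right)^{2} + 7216 = 13^{2} + 7216 = 169 + 7216 = 7385$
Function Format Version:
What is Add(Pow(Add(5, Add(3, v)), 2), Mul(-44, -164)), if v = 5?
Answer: 7385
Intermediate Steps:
Add(Pow(Add(5, Add(3, v)), 2), Mul(-44, -164)) = Add(Pow(Add(5, Add(3, 5)), 2), Mul(-44, -164)) = Add(Pow(Add(5, 8), 2), 7216) = Add(Pow(13, 2), 7216) = Add(169, 7216) = 7385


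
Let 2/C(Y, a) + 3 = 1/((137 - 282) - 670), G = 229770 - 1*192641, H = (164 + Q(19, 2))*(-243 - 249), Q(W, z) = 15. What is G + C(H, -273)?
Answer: 45407952/1223 ≈ 37128.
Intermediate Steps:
H = -88068 (H = (164 + 15)*(-243 - 249) = 179*(-492) = -88068)
G = 37129 (G = 229770 - 192641 = 37129)
C(Y, a) = -815/1223 (C(Y, a) = 2/(-3 + 1/((137 - 282) - 670)) = 2/(-3 + 1/(-145 - 670)) = 2/(-3 + 1/(-815)) = 2/(-3 - 1/815) = 2/(-2446/815) = 2*(-815/2446) = -815/1223)
G + C(H, -273) = 37129 - 815/1223 = 45407952/1223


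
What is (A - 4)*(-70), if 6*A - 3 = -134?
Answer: 5425/3 ≈ 1808.3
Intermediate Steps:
A = -131/6 (A = 1/2 + (1/6)*(-134) = 1/2 - 67/3 = -131/6 ≈ -21.833)
(A - 4)*(-70) = (-131/6 - 4)*(-70) = -155/6*(-70) = 5425/3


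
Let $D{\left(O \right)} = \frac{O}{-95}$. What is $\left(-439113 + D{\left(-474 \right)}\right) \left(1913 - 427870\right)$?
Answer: $\frac{17768907429777}{95} \approx 1.8704 \cdot 10^{11}$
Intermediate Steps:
$D{\left(O \right)} = - \frac{O}{95}$ ($D{\left(O \right)} = O \left(- \frac{1}{95}\right) = - \frac{O}{95}$)
$\left(-439113 + D{\left(-474 \right)}\right) \left(1913 - 427870\right) = \left(-439113 - - \frac{474}{95}\right) \left(1913 - 427870\right) = \left(-439113 + \frac{474}{95}\right) \left(-425957\right) = \left(- \frac{41715261}{95}\right) \left(-425957\right) = \frac{17768907429777}{95}$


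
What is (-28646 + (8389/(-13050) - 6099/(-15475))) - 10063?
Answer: -312691375663/8077950 ≈ -38709.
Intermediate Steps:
(-28646 + (8389/(-13050) - 6099/(-15475))) - 10063 = (-28646 + (8389*(-1/13050) - 6099*(-1/15475))) - 10063 = (-28646 + (-8389/13050 + 6099/15475)) - 10063 = (-28646 - 2009113/8077950) - 10063 = -231402964813/8077950 - 10063 = -312691375663/8077950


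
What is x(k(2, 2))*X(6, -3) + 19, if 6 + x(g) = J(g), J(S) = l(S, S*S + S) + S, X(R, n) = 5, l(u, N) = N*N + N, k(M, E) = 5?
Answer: 4664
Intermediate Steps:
l(u, N) = N + N² (l(u, N) = N² + N = N + N²)
J(S) = S + (S + S²)*(1 + S + S²) (J(S) = (S*S + S)*(1 + (S*S + S)) + S = (S² + S)*(1 + (S² + S)) + S = (S + S²)*(1 + (S + S²)) + S = (S + S²)*(1 + S + S²) + S = S + (S + S²)*(1 + S + S²))
x(g) = -6 + g*(1 + (1 + g)*(1 + g*(1 + g)))
x(k(2, 2))*X(6, -3) + 19 = (-6 + 5 + 5*(1 + 5)*(1 + 5*(1 + 5)))*5 + 19 = (-6 + 5 + 5*6*(1 + 5*6))*5 + 19 = (-6 + 5 + 5*6*(1 + 30))*5 + 19 = (-6 + 5 + 5*6*31)*5 + 19 = (-6 + 5 + 930)*5 + 19 = 929*5 + 19 = 4645 + 19 = 4664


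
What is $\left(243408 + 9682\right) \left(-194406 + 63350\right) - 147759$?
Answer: $-33169110799$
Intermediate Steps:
$\left(243408 + 9682\right) \left(-194406 + 63350\right) - 147759 = 253090 \left(-131056\right) - 147759 = -33168963040 - 147759 = -33169110799$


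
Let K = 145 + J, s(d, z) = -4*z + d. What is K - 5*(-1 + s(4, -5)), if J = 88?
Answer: 118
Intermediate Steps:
s(d, z) = d - 4*z
K = 233 (K = 145 + 88 = 233)
K - 5*(-1 + s(4, -5)) = 233 - 5*(-1 + (4 - 4*(-5))) = 233 - 5*(-1 + (4 + 20)) = 233 - 5*(-1 + 24) = 233 - 5*23 = 233 - 115 = 118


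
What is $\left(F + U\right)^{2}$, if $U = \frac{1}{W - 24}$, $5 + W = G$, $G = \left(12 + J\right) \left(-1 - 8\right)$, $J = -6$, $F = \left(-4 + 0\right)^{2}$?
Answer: $\frac{1760929}{6889} \approx 255.61$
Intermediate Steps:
$F = 16$ ($F = \left(-4\right)^{2} = 16$)
$G = -54$ ($G = \left(12 - 6\right) \left(-1 - 8\right) = 6 \left(-9\right) = -54$)
$W = -59$ ($W = -5 - 54 = -59$)
$U = - \frac{1}{83}$ ($U = \frac{1}{-59 - 24} = \frac{1}{-83} = - \frac{1}{83} \approx -0.012048$)
$\left(F + U\right)^{2} = \left(16 - \frac{1}{83}\right)^{2} = \left(\frac{1327}{83}\right)^{2} = \frac{1760929}{6889}$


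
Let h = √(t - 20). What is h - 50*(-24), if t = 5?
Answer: 1200 + I*√15 ≈ 1200.0 + 3.873*I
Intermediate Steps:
h = I*√15 (h = √(5 - 20) = √(-15) = I*√15 ≈ 3.873*I)
h - 50*(-24) = I*√15 - 50*(-24) = I*√15 + 1200 = 1200 + I*√15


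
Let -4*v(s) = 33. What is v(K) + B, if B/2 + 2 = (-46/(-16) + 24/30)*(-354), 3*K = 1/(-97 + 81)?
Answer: -52283/20 ≈ -2614.1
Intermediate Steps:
K = -1/48 (K = 1/(3*(-97 + 81)) = (⅓)/(-16) = (⅓)*(-1/16) = -1/48 ≈ -0.020833)
v(s) = -33/4 (v(s) = -¼*33 = -33/4)
B = -26059/10 (B = -4 + 2*((-46/(-16) + 24/30)*(-354)) = -4 + 2*((-46*(-1/16) + 24*(1/30))*(-354)) = -4 + 2*((23/8 + ⅘)*(-354)) = -4 + 2*((147/40)*(-354)) = -4 + 2*(-26019/20) = -4 - 26019/10 = -26059/10 ≈ -2605.9)
v(K) + B = -33/4 - 26059/10 = -52283/20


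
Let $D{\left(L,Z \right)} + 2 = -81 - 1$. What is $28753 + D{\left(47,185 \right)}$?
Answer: $28669$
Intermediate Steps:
$D{\left(L,Z \right)} = -84$ ($D{\left(L,Z \right)} = -2 - 82 = -84$)
$28753 + D{\left(47,185 \right)} = 28753 - 84 = 28669$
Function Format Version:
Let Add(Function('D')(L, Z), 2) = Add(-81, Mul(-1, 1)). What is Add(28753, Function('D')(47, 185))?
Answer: 28669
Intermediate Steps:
Function('D')(L, Z) = -84 (Function('D')(L, Z) = Add(-2, Add(-81, Mul(-1, 1))) = Add(-2, Add(-81, -1)) = Add(-2, -82) = -84)
Add(28753, Function('D')(47, 185)) = Add(28753, -84) = 28669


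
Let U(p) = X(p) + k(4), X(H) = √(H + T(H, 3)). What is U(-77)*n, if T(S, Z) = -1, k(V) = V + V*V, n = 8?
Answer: 160 + 8*I*√78 ≈ 160.0 + 70.654*I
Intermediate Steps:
k(V) = V + V²
X(H) = √(-1 + H) (X(H) = √(H - 1) = √(-1 + H))
U(p) = 20 + √(-1 + p) (U(p) = √(-1 + p) + 4*(1 + 4) = √(-1 + p) + 4*5 = √(-1 + p) + 20 = 20 + √(-1 + p))
U(-77)*n = (20 + √(-1 - 77))*8 = (20 + √(-78))*8 = (20 + I*√78)*8 = 160 + 8*I*√78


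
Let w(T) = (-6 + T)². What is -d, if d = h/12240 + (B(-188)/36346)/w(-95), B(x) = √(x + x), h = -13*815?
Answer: 2119/2448 - I*√94/185382773 ≈ 0.8656 - 5.2299e-8*I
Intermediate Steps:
h = -10595
B(x) = √2*√x (B(x) = √(2*x) = √2*√x)
d = -2119/2448 + I*√94/185382773 (d = -10595/12240 + ((√2*√(-188))/36346)/((-6 - 95)²) = -10595*1/12240 + ((√2*(2*I*√47))*(1/36346))/((-101)²) = -2119/2448 + ((2*I*√94)*(1/36346))/10201 = -2119/2448 + (I*√94/18173)*(1/10201) = -2119/2448 + I*√94/185382773 ≈ -0.8656 + 5.2299e-8*I)
-d = -(-2119/2448 + I*√94/185382773) = 2119/2448 - I*√94/185382773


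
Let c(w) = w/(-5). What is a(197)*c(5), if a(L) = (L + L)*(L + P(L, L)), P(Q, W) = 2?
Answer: -78406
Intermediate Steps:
c(w) = -w/5 (c(w) = w*(-⅕) = -w/5)
a(L) = 2*L*(2 + L) (a(L) = (L + L)*(L + 2) = (2*L)*(2 + L) = 2*L*(2 + L))
a(197)*c(5) = (2*197*(2 + 197))*(-⅕*5) = (2*197*199)*(-1) = 78406*(-1) = -78406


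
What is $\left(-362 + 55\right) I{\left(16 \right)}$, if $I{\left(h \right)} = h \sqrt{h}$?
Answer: $-19648$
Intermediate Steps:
$I{\left(h \right)} = h^{\frac{3}{2}}$
$\left(-362 + 55\right) I{\left(16 \right)} = \left(-362 + 55\right) 16^{\frac{3}{2}} = \left(-307\right) 64 = -19648$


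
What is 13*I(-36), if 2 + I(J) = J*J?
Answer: 16822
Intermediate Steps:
I(J) = -2 + J**2 (I(J) = -2 + J*J = -2 + J**2)
13*I(-36) = 13*(-2 + (-36)**2) = 13*(-2 + 1296) = 13*1294 = 16822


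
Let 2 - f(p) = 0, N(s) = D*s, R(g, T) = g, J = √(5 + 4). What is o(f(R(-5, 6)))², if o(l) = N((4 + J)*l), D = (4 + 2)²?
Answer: 254016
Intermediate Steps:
J = 3 (J = √9 = 3)
D = 36 (D = 6² = 36)
N(s) = 36*s
f(p) = 2 (f(p) = 2 - 1*0 = 2 + 0 = 2)
o(l) = 252*l (o(l) = 36*((4 + 3)*l) = 36*(7*l) = 252*l)
o(f(R(-5, 6)))² = (252*2)² = 504² = 254016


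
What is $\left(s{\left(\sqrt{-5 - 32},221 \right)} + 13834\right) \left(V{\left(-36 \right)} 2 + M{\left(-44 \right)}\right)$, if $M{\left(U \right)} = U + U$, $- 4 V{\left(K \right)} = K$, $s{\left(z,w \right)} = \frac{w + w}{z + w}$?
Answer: $\frac{140 \left(- 6917 \sqrt{37} + 1528878 i\right)}{\sqrt{37} - 221 i} \approx -9.6852 \cdot 10^{5} + 3.8504 i$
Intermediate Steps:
$s{\left(z,w \right)} = \frac{2 w}{w + z}$
$V{\left(K \right)} = - \frac{K}{4}$
$M{\left(U \right)} = 2 U$
$\left(s{\left(\sqrt{-5 - 32},221 \right)} + 13834\right) \left(V{\left(-36 \right)} 2 + M{\left(-44 \right)}\right) = \left(2 \cdot 221 \frac{1}{221 + \sqrt{-5 - 32}} + 13834\right) \left(\left(- \frac{1}{4}\right) \left(-36\right) 2 + 2 \left(-44\right)\right) = \left(2 \cdot 221 \frac{1}{221 + \sqrt{-37}} + 13834\right) \left(9 \cdot 2 - 88\right) = \left(2 \cdot 221 \frac{1}{221 + i \sqrt{37}} + 13834\right) \left(18 - 88\right) = \left(\frac{442}{221 + i \sqrt{37}} + 13834\right) \left(-70\right) = \left(13834 + \frac{442}{221 + i \sqrt{37}}\right) \left(-70\right) = -968380 - \frac{30940}{221 + i \sqrt{37}}$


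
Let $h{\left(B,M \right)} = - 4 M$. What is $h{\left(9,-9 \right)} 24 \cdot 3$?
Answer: $2592$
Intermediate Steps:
$h{\left(9,-9 \right)} 24 \cdot 3 = \left(-4\right) \left(-9\right) 24 \cdot 3 = 36 \cdot 72 = 2592$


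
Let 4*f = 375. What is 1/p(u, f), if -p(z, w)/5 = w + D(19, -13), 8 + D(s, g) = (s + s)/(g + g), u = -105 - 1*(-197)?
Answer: -52/21915 ≈ -0.0023728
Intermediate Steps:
f = 375/4 (f = (1/4)*375 = 375/4 ≈ 93.750)
u = 92 (u = -105 + 197 = 92)
D(s, g) = -8 + s/g (D(s, g) = -8 + (s + s)/(g + g) = -8 + (2*s)/((2*g)) = -8 + (2*s)*(1/(2*g)) = -8 + s/g)
p(z, w) = 615/13 - 5*w (p(z, w) = -5*(w + (-8 + 19/(-13))) = -5*(w + (-8 + 19*(-1/13))) = -5*(w + (-8 - 19/13)) = -5*(w - 123/13) = -5*(-123/13 + w) = 615/13 - 5*w)
1/p(u, f) = 1/(615/13 - 5*375/4) = 1/(615/13 - 1875/4) = 1/(-21915/52) = -52/21915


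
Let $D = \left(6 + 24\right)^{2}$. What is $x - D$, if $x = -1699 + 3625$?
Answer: $1026$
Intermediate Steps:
$D = 900$ ($D = 30^{2} = 900$)
$x = 1926$
$x - D = 1926 - 900 = 1026$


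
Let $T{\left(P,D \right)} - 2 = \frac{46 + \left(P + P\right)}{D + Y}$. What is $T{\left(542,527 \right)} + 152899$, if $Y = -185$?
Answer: $\frac{26146636}{171} \approx 1.529 \cdot 10^{5}$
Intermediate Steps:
$T{\left(P,D \right)} = 2 + \frac{46 + 2 P}{-185 + D}$ ($T{\left(P,D \right)} = 2 + \frac{46 + \left(P + P\right)}{D - 185} = 2 + \frac{46 + 2 P}{-185 + D}$)
$T{\left(542,527 \right)} + 152899 = \frac{2 \left(-162 + 527 + 542\right)}{-185 + 527} + 152899 = 2 \cdot \frac{1}{342} \cdot 907 + 152899 = \frac{907}{171} + 152899 = \frac{26146636}{171}$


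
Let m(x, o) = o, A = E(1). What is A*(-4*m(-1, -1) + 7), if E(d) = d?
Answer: 11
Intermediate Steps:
A = 1
A*(-4*m(-1, -1) + 7) = 1*(-4*(-1) + 7) = 1*(4 + 7) = 1*11 = 11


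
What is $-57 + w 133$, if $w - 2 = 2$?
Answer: $475$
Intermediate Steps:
$w = 4$ ($w = 2 + 2 = 4$)
$-57 + w 133 = -57 + 4 \cdot 133 = -57 + 532 = 475$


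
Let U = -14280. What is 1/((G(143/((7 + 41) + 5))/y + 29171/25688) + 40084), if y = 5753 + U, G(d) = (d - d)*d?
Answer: 25688/1029706963 ≈ 2.4947e-5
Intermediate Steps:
G(d) = 0 (G(d) = 0*d = 0)
y = -8527 (y = 5753 - 14280 = -8527)
1/((G(143/((7 + 41) + 5))/y + 29171/25688) + 40084) = 1/((0/(-8527) + 29171/25688) + 40084) = 1/((0*(-1/8527) + 29171*(1/25688)) + 40084) = 1/((0 + 29171/25688) + 40084) = 1/(29171/25688 + 40084) = 1/(1029706963/25688) = 25688/1029706963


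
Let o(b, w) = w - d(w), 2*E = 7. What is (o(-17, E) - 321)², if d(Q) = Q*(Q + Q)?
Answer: 116964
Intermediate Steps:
E = 7/2 (E = (½)*7 = 7/2 ≈ 3.5000)
d(Q) = 2*Q² (d(Q) = Q*(2*Q) = 2*Q²)
o(b, w) = w - 2*w²
(o(-17, E) - 321)² = (7*(1 - 2*7/2)/2 - 321)² = (7*(1 - 7)/2 - 321)² = ((7/2)*(-6) - 321)² = (-21 - 321)² = (-342)² = 116964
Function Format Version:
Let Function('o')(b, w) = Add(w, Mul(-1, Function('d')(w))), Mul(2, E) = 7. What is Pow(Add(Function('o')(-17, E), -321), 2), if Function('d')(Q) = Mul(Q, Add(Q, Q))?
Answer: 116964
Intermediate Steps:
E = Rational(7, 2) (E = Mul(Rational(1, 2), 7) = Rational(7, 2) ≈ 3.5000)
Function('d')(Q) = Mul(2, Pow(Q, 2)) (Function('d')(Q) = Mul(Q, Mul(2, Q)) = Mul(2, Pow(Q, 2)))
Function('o')(b, w) = Add(w, Mul(-2, Pow(w, 2))) (Function('o')(b, w) = Add(w, Mul(-1, Mul(2, Pow(w, 2)))) = Add(w, Mul(-2, Pow(w, 2))))
Pow(Add(Function('o')(-17, E), -321), 2) = Pow(Add(Mul(Rational(7, 2), Add(1, Mul(-2, Rational(7, 2)))), -321), 2) = Pow(Add(Mul(Rational(7, 2), Add(1, -7)), -321), 2) = Pow(Add(Mul(Rational(7, 2), -6), -321), 2) = Pow(Add(-21, -321), 2) = Pow(-342, 2) = 116964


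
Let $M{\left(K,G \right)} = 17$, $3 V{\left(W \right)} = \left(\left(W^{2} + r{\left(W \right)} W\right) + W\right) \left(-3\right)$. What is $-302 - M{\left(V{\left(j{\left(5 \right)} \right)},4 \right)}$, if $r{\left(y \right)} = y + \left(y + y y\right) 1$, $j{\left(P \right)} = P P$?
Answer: $-319$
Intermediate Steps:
$j{\left(P \right)} = P^{2}$
$r{\left(y \right)} = y^{2} + 2 y$ ($r{\left(y \right)} = y + \left(y + y^{2}\right) 1 = y + \left(y + y^{2}\right) = y^{2} + 2 y$)
$V{\left(W \right)} = - W - W^{2} - W^{2} \left(2 + W\right)$ ($V{\left(W \right)} = \frac{\left(\left(W^{2} + W \left(2 + W\right) W\right) + W\right) \left(-3\right)}{3} = \frac{\left(\left(W^{2} + W^{2} \left(2 + W\right)\right) + W\right) \left(-3\right)}{3} = \frac{\left(W + W^{2} + W^{2} \left(2 + W\right)\right) \left(-3\right)}{3} = \frac{- 3 W - 3 W^{2} - 3 W^{2} \left(2 + W\right)}{3} = - W - W^{2} - W^{2} \left(2 + W\right)$)
$-302 - M{\left(V{\left(j{\left(5 \right)} \right)},4 \right)} = -302 - 17 = -319$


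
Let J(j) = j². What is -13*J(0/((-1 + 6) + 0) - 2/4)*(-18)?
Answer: 117/2 ≈ 58.500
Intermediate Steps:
-13*J(0/((-1 + 6) + 0) - 2/4)*(-18) = -13*(0/((-1 + 6) + 0) - 2/4)²*(-18) = -13*(0/(5 + 0) - 2*¼)²*(-18) = -13*(0/5 - ½)²*(-18) = -13*(0*(⅕) - ½)²*(-18) = -13*(0 - ½)²*(-18) = -13*(-½)²*(-18) = -13*¼*(-18) = -13/4*(-18) = 117/2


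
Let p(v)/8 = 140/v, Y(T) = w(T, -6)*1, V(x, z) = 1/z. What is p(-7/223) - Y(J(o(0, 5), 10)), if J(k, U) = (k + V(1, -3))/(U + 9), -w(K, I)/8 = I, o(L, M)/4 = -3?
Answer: -35728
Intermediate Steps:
o(L, M) = -12 (o(L, M) = 4*(-3) = -12)
w(K, I) = -8*I
J(k, U) = (-1/3 + k)/(9 + U) (J(k, U) = (k + 1/(-3))/(U + 9) = (k - 1/3)/(9 + U) = (-1/3 + k)/(9 + U))
Y(T) = 48 (Y(T) = -8*(-6)*1 = 48*1 = 48)
p(v) = 1120/v (p(v) = 8*(140/v) = 1120/v)
p(-7/223) - Y(J(o(0, 5), 10)) = 1120/((-7/223)) - 1*48 = 1120/((-7*1/223)) - 48 = 1120/(-7/223) - 48 = 1120*(-223/7) - 48 = -35680 - 48 = -35728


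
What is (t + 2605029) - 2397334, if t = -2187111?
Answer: -1979416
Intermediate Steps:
(t + 2605029) - 2397334 = (-2187111 + 2605029) - 2397334 = 417918 - 2397334 = -1979416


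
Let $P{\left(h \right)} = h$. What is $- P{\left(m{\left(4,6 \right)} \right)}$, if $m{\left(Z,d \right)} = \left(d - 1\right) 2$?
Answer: $-10$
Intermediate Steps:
$m{\left(Z,d \right)} = -2 + 2 d$ ($m{\left(Z,d \right)} = \left(-1 + d\right) 2 = -2 + 2 d$)
$- P{\left(m{\left(4,6 \right)} \right)} = - (-2 + 2 \cdot 6) = - (-2 + 12) = \left(-1\right) 10 = -10$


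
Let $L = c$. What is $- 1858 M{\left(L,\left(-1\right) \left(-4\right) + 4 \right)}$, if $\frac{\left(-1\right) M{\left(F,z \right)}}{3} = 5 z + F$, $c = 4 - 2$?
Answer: $234108$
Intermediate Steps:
$c = 2$ ($c = 4 - 2 = 2$)
$L = 2$
$M{\left(F,z \right)} = - 15 z - 3 F$ ($M{\left(F,z \right)} = - 3 \left(5 z + F\right) = - 3 \left(F + 5 z\right) = - 15 z - 3 F$)
$- 1858 M{\left(L,\left(-1\right) \left(-4\right) + 4 \right)} = - 1858 \left(- 15 \left(\left(-1\right) \left(-4\right) + 4\right) - 6\right) = - 1858 \left(- 15 \left(4 + 4\right) - 6\right) = - 1858 \left(\left(-15\right) 8 - 6\right) = - 1858 \left(-120 - 6\right) = \left(-1858\right) \left(-126\right) = 234108$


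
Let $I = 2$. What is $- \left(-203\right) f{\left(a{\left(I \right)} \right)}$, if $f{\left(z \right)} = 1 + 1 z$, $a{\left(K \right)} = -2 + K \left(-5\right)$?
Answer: $-2233$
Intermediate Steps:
$a{\left(K \right)} = -2 - 5 K$
$f{\left(z \right)} = 1 + z$
$- \left(-203\right) f{\left(a{\left(I \right)} \right)} = - \left(-203\right) \left(1 - 12\right) = - \left(-203\right) \left(-11\right) = \left(-1\right) 2233 = -2233$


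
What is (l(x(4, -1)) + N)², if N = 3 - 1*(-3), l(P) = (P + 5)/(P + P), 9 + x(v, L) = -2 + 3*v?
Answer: 81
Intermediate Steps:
x(v, L) = -11 + 3*v (x(v, L) = -9 + (-2 + 3*v) = -11 + 3*v)
l(P) = (5 + P)/(2*P) (l(P) = (5 + P)/((2*P)) = (5 + P)*(1/(2*P)) = (5 + P)/(2*P))
N = 6 (N = 3 + 3 = 6)
(l(x(4, -1)) + N)² = ((5 + (-11 + 3*4))/(2*(-11 + 3*4)) + 6)² = ((5 + (-11 + 12))/(2*(-11 + 12)) + 6)² = ((½)*(5 + 1)/1 + 6)² = ((½)*1*6 + 6)² = (3 + 6)² = 9² = 81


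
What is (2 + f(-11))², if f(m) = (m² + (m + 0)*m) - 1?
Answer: 59049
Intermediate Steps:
f(m) = -1 + 2*m² (f(m) = (m² + m*m) - 1 = (m² + m²) - 1 = 2*m² - 1 = -1 + 2*m²)
(2 + f(-11))² = (2 + (-1 + 2*(-11)²))² = (2 + (-1 + 2*121))² = (2 + (-1 + 242))² = (2 + 241)² = 243² = 59049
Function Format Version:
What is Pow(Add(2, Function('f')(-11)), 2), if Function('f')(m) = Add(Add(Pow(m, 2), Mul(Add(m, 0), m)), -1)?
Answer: 59049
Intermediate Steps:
Function('f')(m) = Add(-1, Mul(2, Pow(m, 2))) (Function('f')(m) = Add(Add(Pow(m, 2), Mul(m, m)), -1) = Add(Add(Pow(m, 2), Pow(m, 2)), -1) = Add(Mul(2, Pow(m, 2)), -1) = Add(-1, Mul(2, Pow(m, 2))))
Pow(Add(2, Function('f')(-11)), 2) = Pow(Add(2, Add(-1, Mul(2, Pow(-11, 2)))), 2) = Pow(Add(2, Add(-1, Mul(2, 121))), 2) = Pow(Add(2, Add(-1, 242)), 2) = Pow(Add(2, 241), 2) = Pow(243, 2) = 59049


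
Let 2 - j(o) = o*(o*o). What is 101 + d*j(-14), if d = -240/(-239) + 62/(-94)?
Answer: 11764299/11233 ≈ 1047.3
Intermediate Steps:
j(o) = 2 - o³ (j(o) = 2 - o*o*o = 2 - o*o² = 2 - o³)
d = 3871/11233 (d = -240*(-1/239) + 62*(-1/94) = 240/239 - 31/47 = 3871/11233 ≈ 0.34461)
101 + d*j(-14) = 101 + 3871*(2 - 1*(-14)³)/11233 = 101 + 3871*(2 - 1*(-2744))/11233 = 101 + 3871*(2 + 2744)/11233 = 101 + (3871/11233)*2746 = 101 + 10629766/11233 = 11764299/11233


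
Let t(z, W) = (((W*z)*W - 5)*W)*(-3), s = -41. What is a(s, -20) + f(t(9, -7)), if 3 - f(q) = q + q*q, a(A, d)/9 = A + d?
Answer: -83842038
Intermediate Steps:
a(A, d) = 9*A + 9*d (a(A, d) = 9*(A + d) = 9*A + 9*d)
t(z, W) = -3*W*(-5 + z*W²) (t(z, W) = ((z*W² - 5)*W)*(-3) = ((-5 + z*W²)*W)*(-3) = (W*(-5 + z*W²))*(-3) = -3*W*(-5 + z*W²))
f(q) = 3 - q - q² (f(q) = 3 - (q + q*q) = 3 - (q + q²) = 3 + (-q - q²) = 3 - q - q²)
a(s, -20) + f(t(9, -7)) = (9*(-41) + 9*(-20)) + (3 - 3*(-7)*(5 - 1*9*(-7)²) - (3*(-7)*(5 - 1*9*(-7)²))²) = (-369 - 180) + (3 - 3*(-7)*(5 - 1*9*49) - (3*(-7)*(5 - 1*9*49))²) = -549 + (3 - 3*(-7)*(5 - 441) - (3*(-7)*(5 - 441))²) = -549 + (3 - 3*(-7)*(-436) - (3*(-7)*(-436))²) = -549 + (3 - 1*9156 - 1*9156²) = -549 + (3 - 9156 - 1*83832336) = -549 + (3 - 9156 - 83832336) = -549 - 83841489 = -83842038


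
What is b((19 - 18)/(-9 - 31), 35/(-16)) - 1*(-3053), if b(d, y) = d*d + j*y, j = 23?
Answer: 4804301/1600 ≈ 3002.7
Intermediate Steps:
b(d, y) = d² + 23*y (b(d, y) = d*d + 23*y = d² + 23*y)
b((19 - 18)/(-9 - 31), 35/(-16)) - 1*(-3053) = (((19 - 18)/(-9 - 31))² + 23*(35/(-16))) - 1*(-3053) = ((1/(-40))² + 23*(35*(-1/16))) + 3053 = ((1*(-1/40))² + 23*(-35/16)) + 3053 = ((-1/40)² - 805/16) + 3053 = (1/1600 - 805/16) + 3053 = -80499/1600 + 3053 = 4804301/1600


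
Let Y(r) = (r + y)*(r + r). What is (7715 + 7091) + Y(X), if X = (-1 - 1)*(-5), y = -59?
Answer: 13826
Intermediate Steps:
X = 10 (X = -2*(-5) = 10)
Y(r) = 2*r*(-59 + r) (Y(r) = (r - 59)*(r + r) = (-59 + r)*(2*r) = 2*r*(-59 + r))
(7715 + 7091) + Y(X) = (7715 + 7091) + 2*10*(-59 + 10) = 14806 + 2*10*(-49) = 14806 - 980 = 13826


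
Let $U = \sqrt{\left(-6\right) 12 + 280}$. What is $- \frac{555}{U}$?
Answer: $- \frac{555 \sqrt{13}}{52} \approx -38.482$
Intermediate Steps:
$U = 4 \sqrt{13}$ ($U = \sqrt{-72 + 280} = \sqrt{208} = 4 \sqrt{13} \approx 14.422$)
$- \frac{555}{U} = - \frac{555}{4 \sqrt{13}} = - 555 \frac{\sqrt{13}}{52} = - \frac{555 \sqrt{13}}{52}$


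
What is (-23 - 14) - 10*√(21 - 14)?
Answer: -37 - 10*√7 ≈ -63.458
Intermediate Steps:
(-23 - 14) - 10*√(21 - 14) = -37 - 10*√7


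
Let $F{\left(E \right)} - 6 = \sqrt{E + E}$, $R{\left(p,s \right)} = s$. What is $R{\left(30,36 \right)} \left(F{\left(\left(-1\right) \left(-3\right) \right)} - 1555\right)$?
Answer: $-55764 + 36 \sqrt{6} \approx -55676.0$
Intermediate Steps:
$F{\left(E \right)} = 6 + \sqrt{2} \sqrt{E}$ ($F{\left(E \right)} = 6 + \sqrt{E + E} = 6 + \sqrt{2 E} = 6 + \sqrt{2} \sqrt{E}$)
$R{\left(30,36 \right)} \left(F{\left(\left(-1\right) \left(-3\right) \right)} - 1555\right) = 36 \left(\left(6 + \sqrt{2} \sqrt{\left(-1\right) \left(-3\right)}\right) - 1555\right) = 36 \left(\left(6 + \sqrt{2} \sqrt{3}\right) - 1555\right) = 36 \left(\left(6 + \sqrt{6}\right) - 1555\right) = 36 \left(-1549 + \sqrt{6}\right) = -55764 + 36 \sqrt{6}$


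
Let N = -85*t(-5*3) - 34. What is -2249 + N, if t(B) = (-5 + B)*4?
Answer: 4517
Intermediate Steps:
t(B) = -20 + 4*B
N = 6766 (N = -85*(-20 + 4*(-5*3)) - 34 = -85*(-20 + 4*(-15)) - 34 = -85*(-20 - 60) - 34 = -85*(-80) - 34 = 6800 - 34 = 6766)
-2249 + N = -2249 + 6766 = 4517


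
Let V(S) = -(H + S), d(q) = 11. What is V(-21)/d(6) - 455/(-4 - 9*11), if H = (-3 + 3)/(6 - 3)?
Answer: 7168/1133 ≈ 6.3266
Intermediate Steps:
H = 0 (H = 0/3 = 0*(1/3) = 0)
V(S) = -S (V(S) = -(0 + S) = -S)
V(-21)/d(6) - 455/(-4 - 9*11) = -1*(-21)/11 - 455/(-4 - 9*11) = 21*(1/11) - 455/(-4 - 99) = 21/11 - 455/(-103) = 21/11 - 455*(-1/103) = 21/11 + 455/103 = 7168/1133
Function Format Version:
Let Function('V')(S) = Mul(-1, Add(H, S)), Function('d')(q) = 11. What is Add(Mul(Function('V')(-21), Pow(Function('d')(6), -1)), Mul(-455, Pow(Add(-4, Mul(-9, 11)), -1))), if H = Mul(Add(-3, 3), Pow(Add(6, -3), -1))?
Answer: Rational(7168, 1133) ≈ 6.3266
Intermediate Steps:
H = 0 (H = Mul(0, Pow(3, -1)) = Mul(0, Rational(1, 3)) = 0)
Function('V')(S) = Mul(-1, S) (Function('V')(S) = Mul(-1, Add(0, S)) = Mul(-1, S))
Add(Mul(Function('V')(-21), Pow(Function('d')(6), -1)), Mul(-455, Pow(Add(-4, Mul(-9, 11)), -1))) = Add(Mul(Mul(-1, -21), Pow(11, -1)), Mul(-455, Pow(Add(-4, Mul(-9, 11)), -1))) = Add(Mul(21, Rational(1, 11)), Mul(-455, Pow(Add(-4, -99), -1))) = Add(Rational(21, 11), Mul(-455, Pow(-103, -1))) = Add(Rational(21, 11), Mul(-455, Rational(-1, 103))) = Add(Rational(21, 11), Rational(455, 103)) = Rational(7168, 1133)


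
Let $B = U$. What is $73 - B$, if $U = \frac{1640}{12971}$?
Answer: $\frac{945243}{12971} \approx 72.874$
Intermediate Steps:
$U = \frac{1640}{12971}$ ($U = 1640 \cdot \frac{1}{12971} = \frac{1640}{12971} \approx 0.12644$)
$B = \frac{1640}{12971} \approx 0.12644$
$73 - B = 73 - \frac{1640}{12971} = \frac{945243}{12971}$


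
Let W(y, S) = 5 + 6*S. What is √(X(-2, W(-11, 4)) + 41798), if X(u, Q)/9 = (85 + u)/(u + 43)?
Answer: √70293065/41 ≈ 204.49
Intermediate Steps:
X(u, Q) = 9*(85 + u)/(43 + u) (X(u, Q) = 9*((85 + u)/(u + 43)) = 9*((85 + u)/(43 + u)) = 9*(85 + u)/(43 + u))
√(X(-2, W(-11, 4)) + 41798) = √(9*(85 - 2)/(43 - 2) + 41798) = √(9*83/41 + 41798) = √(9*(1/41)*83 + 41798) = √(747/41 + 41798) = √(1714465/41) = √70293065/41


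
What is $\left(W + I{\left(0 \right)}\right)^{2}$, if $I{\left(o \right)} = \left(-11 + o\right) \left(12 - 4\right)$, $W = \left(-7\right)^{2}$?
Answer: $1521$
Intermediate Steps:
$W = 49$
$I{\left(o \right)} = -88 + 8 o$ ($I{\left(o \right)} = \left(-11 + o\right) 8 = -88 + 8 o$)
$\left(W + I{\left(0 \right)}\right)^{2} = \left(49 + \left(-88 + 8 \cdot 0\right)\right)^{2} = \left(49 + \left(-88 + 0\right)\right)^{2} = \left(49 - 88\right)^{2} = \left(-39\right)^{2} = 1521$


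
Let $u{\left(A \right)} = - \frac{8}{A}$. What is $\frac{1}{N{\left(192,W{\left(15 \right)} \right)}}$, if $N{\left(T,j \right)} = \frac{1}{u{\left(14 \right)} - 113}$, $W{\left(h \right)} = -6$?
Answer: $- \frac{795}{7} \approx -113.57$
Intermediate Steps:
$N{\left(T,j \right)} = - \frac{7}{795}$ ($N{\left(T,j \right)} = \frac{1}{- \frac{8}{14} - 113} = \frac{1}{\left(-8\right) \frac{1}{14} - 113} = \frac{1}{- \frac{4}{7} - 113} = \frac{1}{- \frac{795}{7}} = - \frac{7}{795}$)
$\frac{1}{N{\left(192,W{\left(15 \right)} \right)}} = \frac{1}{- \frac{7}{795}} = - \frac{795}{7}$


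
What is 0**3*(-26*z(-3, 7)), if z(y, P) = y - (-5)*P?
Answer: 0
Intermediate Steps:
z(y, P) = y + 5*P
0**3*(-26*z(-3, 7)) = 0**3*(-26*(-3 + 5*7)) = 0*(-26*(-3 + 35)) = 0*(-26*32) = 0*(-832) = 0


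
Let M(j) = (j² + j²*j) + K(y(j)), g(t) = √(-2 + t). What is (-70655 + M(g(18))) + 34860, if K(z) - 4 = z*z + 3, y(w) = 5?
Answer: -35683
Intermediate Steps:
K(z) = 7 + z² (K(z) = 4 + (z*z + 3) = 4 + (z² + 3) = 4 + (3 + z²) = 7 + z²)
M(j) = 32 + j² + j³ (M(j) = (j² + j²*j) + (7 + 5²) = (j² + j³) + (7 + 25) = (j² + j³) + 32 = 32 + j² + j³)
(-70655 + M(g(18))) + 34860 = (-70655 + (32 + (√(-2 + 18))² + (√(-2 + 18))³)) + 34860 = (-70655 + (32 + (√16)² + (√16)³)) + 34860 = (-70655 + (32 + 4² + 4³)) + 34860 = (-70655 + (32 + 16 + 64)) + 34860 = (-70655 + 112) + 34860 = -70543 + 34860 = -35683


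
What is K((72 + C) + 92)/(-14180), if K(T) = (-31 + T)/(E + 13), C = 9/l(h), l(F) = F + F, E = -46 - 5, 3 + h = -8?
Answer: 2917/11854480 ≈ 0.00024607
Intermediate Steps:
h = -11 (h = -3 - 8 = -11)
E = -51
l(F) = 2*F
C = -9/22 (C = 9/((2*(-11))) = 9/(-22) = 9*(-1/22) = -9/22 ≈ -0.40909)
K(T) = 31/38 - T/38 (K(T) = (-31 + T)/(-51 + 13) = (-31 + T)/(-38) = (-31 + T)*(-1/38) = 31/38 - T/38)
K((72 + C) + 92)/(-14180) = (31/38 - ((72 - 9/22) + 92)/38)/(-14180) = (31/38 - (1575/22 + 92)/38)*(-1/14180) = (31/38 - 1/38*3599/22)*(-1/14180) = (31/38 - 3599/836)*(-1/14180) = -2917/836*(-1/14180) = 2917/11854480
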